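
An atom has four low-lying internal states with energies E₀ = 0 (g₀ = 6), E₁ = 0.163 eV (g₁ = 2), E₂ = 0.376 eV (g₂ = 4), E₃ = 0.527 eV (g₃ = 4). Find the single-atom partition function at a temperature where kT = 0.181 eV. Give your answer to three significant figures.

Z = 7.53

Eᵢ/kT = 0, 0.90055, 2.0773, 2.9116.
Z = Σ gᵢe^(−Eᵢ/kT) = 6·e^(−0) + 2·e^(−0.90055) + 4·e^(−2.0773) + 4·e^(−2.9116) = 6.0000 + 0.81269 + 0.50107 + 0.21755 = 7.5313.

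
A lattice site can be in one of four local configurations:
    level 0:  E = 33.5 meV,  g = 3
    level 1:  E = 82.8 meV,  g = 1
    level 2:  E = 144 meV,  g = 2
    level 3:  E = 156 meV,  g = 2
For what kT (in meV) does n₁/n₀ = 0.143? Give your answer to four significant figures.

n₁/n₀ = (g₁/g₀) exp[−(E₁−E₀)/kT] = 0.143.
⇒ (E₁−E₀)/kT = ln((1/3)/0.143) = ln(2.33100) = 0.846297.
kT = 49.3 meV / 0.846297 = 58.25 meV.

58.25 meV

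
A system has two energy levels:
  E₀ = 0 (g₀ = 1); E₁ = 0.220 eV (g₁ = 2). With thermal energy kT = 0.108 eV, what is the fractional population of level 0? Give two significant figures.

Eᵢ/kT = 0, 2.037.
Z = Σ gᵢe^(−Eᵢ/kT) = 1·e^(−0) + 2·e^(−2.037) = 1.000 + 0.2608 = 1.261.
P₀ = g₀ e^(−E₀/kT) / Z = 1.000/1.261 = 0.79.

0.79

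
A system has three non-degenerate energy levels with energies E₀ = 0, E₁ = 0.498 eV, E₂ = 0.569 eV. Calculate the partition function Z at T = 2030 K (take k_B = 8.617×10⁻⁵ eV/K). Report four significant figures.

k_BT = 8.617×10⁻⁵ × 2030 K = 0.174925 eV.
Eᵢ/kT = 0, 2.84693, 3.25282.
Z = Σ e^(−Eᵢ/kT) = e^(−0) + e^(−2.84693) + e^(−3.25282) = 1.00000 + 0.0580222 + 0.0386650 = 1.09669.

Z = 1.097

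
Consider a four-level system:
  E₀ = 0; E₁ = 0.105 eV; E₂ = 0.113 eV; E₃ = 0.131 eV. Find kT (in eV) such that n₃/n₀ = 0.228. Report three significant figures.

n₃/n₀ = exp[−(E₃−E₀)/kT] = 0.228.
⇒ (E₃−E₀)/kT = ln(1/0.228) = ln(4.3860) = 1.4784.
kT = 0.131 eV / 1.4784 = 0.0886 eV.

0.0886 eV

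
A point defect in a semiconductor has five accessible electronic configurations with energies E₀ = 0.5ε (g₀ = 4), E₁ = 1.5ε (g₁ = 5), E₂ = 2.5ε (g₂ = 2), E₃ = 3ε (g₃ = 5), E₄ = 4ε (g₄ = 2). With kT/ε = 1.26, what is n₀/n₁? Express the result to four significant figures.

n₀/n₁ = (g₀/g₁) exp[−(E₀−E₁)/kT] = (4/5) × exp(−(-1.0ε)/(1.26ε)) = (4/5) × exp(0.793651) = 1.769.

1.769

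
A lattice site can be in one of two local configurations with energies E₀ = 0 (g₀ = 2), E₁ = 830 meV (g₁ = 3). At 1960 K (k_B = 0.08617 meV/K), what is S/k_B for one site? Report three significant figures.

k_BT = 0.08617 × 1960 K = 168.89 meV.
Eᵢ/kT = 0, 4.9144.
Z = Σ gᵢe^(−Eᵢ/kT) = 2·e^(−0) + 3·e^(−4.9144) = 2.0000 + 0.022020 = 2.0220.
⟨E⟩ = Σ EᵢPᵢ = 9.0389 meV.
S/k_B = ln Z + ⟨E⟩/kT = ln(2.0220) + 9.0389/168.89 = 0.70409 + 0.053519 = 0.758.

0.758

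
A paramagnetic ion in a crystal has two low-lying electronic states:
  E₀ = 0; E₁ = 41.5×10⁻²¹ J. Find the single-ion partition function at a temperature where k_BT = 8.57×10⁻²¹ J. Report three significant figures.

Z = 1.01

Eᵢ/kT = 0, 4.8425.
Z = Σ e^(−Eᵢ/kT) = e^(−0) + e^(−4.8425) = 1.0000 + 0.0078873 = 1.0079.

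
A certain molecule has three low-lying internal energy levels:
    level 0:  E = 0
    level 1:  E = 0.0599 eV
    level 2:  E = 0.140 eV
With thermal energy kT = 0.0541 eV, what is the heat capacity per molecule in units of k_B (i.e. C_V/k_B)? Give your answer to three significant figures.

0.487

Eᵢ/kT = 0, 1.1072, 2.5878.
Z = Σ e^(−Eᵢ/kT) = e^(−0) + e^(−1.1072) + e^(−2.5878) = 1.0000 + 0.33048 + 0.075185 = 1.4057.
⟨E⟩ = 0.021571 eV, ⟨E²⟩ = 0.0018919 eV².
C_V/k_B = (⟨E²⟩ − ⟨E⟩²)/(kT)² = (0.0018919 − 0.00046531)/0.0029268 = 0.487.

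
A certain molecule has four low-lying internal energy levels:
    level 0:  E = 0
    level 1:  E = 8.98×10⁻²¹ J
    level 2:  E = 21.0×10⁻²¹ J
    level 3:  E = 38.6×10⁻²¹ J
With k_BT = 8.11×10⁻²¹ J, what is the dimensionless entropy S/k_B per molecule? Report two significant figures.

Eᵢ/kT = 0, 1.107, 2.589, 4.760.
Z = Σ e^(−Eᵢ/kT) = e^(−0) + e^(−1.107) + e^(−2.589) + e^(−4.760) = 1.000 + 0.3305 + 0.07510 + 0.008566 = 1.414.
⟨E⟩ = Σ EᵢPᵢ = 3.448 ×10⁻²¹ J.
S/k_B = ln Z + ⟨E⟩/kT = ln(1.414) + 3.448/8.11 = 0.3464 + 0.4252 = 0.77.

0.77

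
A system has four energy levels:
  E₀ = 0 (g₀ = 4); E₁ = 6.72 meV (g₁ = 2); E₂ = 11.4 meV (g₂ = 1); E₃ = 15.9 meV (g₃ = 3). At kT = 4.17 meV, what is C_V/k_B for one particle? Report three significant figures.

Eᵢ/kT = 0, 1.6115, 2.7338, 3.8129.
Z = Σ gᵢe^(−Eᵢ/kT) = 4·e^(−0) + 2·e^(−1.6115) + 1·e^(−2.7338) + 3·e^(−3.8129) = 4.0000 + 0.39918 + 0.064972 + 0.066252 = 4.5304.
⟨E⟩ = 0.98812 meV, ⟨E²⟩ = 9.5398 meV².
C_V/k_B = (⟨E²⟩ − ⟨E⟩²)/(kT)² = (9.5398 − 0.97638)/17.389 = 0.492.

0.492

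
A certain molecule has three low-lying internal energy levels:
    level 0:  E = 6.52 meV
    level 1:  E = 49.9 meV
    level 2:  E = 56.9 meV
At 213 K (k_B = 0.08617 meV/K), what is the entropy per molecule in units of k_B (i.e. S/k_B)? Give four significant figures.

0.4912

k_BT = 0.08617 × 213 K = 18.3542 meV.
Eᵢ/kT = 0.355232, 2.71872, 3.10011.
Z = Σ e^(−Eᵢ/kT) = e^(−0.355232) + e^(−2.71872) + e^(−3.10011) = 0.701011 + 0.0659591 + 0.0450442 = 0.812014.
⟨E⟩ = Σ EᵢPᵢ = 12.8384 meV.
S/k_B = ln Z + ⟨E⟩/kT = ln(0.812014) + 12.8384/18.3542 = -0.208238 + 0.699480 = 0.4912.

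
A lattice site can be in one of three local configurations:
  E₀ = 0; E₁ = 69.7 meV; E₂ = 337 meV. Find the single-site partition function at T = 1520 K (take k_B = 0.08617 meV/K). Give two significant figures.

Z = 1.7

k_BT = 0.08617 × 1520 K = 131.0 meV.
Eᵢ/kT = 0, 0.5321, 2.573.
Z = Σ e^(−Eᵢ/kT) = e^(−0) + e^(−0.5321) + e^(−2.573) = 1.000 + 0.5874 + 0.07631 = 1.664.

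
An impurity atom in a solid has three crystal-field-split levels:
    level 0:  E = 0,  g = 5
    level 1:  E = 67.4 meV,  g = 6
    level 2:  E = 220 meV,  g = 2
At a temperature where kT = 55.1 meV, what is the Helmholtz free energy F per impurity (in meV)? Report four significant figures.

-105.6 meV

Eᵢ/kT = 0, 1.22323, 3.99274.
Z = Σ gᵢe^(−Eᵢ/kT) = 5·e^(−0) + 6·e^(−1.22323) + 2·e^(−3.99274) = 5.00000 + 1.76567 + 0.0368982 = 6.80257.
F = −kT ln Z = −55.1 × ln(6.80257) = −55.1 × 1.91730 = -105.6 meV.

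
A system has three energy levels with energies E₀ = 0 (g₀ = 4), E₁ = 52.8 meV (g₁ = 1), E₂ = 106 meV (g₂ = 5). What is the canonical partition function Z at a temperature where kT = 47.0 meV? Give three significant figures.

Eᵢ/kT = 0, 1.1234, 2.2553.
Z = Σ gᵢe^(−Eᵢ/kT) = 4·e^(−0) + 1·e^(−1.1234) + 5·e^(−2.2553) = 4.0000 + 0.32517 + 0.52421 = 4.8494.

Z = 4.85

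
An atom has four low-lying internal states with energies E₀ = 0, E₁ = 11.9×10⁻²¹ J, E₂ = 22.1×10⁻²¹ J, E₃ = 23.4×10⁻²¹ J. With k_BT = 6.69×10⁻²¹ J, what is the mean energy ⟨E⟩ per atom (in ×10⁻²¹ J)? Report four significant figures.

Eᵢ/kT = 0, 1.77877, 3.30344, 3.49776.
Z = Σ e^(−Eᵢ/kT) = e^(−0) + e^(−1.77877) + e^(−3.30344) + e^(−3.49776) = 1.00000 + 0.168846 + 0.0367565 + 0.0302651 = 1.23587.
⟨E⟩ = Σ Eᵢ e^(−Eᵢ/kT) / Z = (0·1.00000 + 11.9·0.168846 + 22.1·0.0367565 + 23.4·0.0302651) / 1.23587 = 2.856 ×10⁻²¹ J.

2.856 ×10⁻²¹ J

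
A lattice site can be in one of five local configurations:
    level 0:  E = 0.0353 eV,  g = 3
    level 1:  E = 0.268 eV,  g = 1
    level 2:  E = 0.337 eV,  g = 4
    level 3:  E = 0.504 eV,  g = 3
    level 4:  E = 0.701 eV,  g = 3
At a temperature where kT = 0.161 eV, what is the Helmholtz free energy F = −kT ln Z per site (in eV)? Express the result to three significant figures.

Eᵢ/kT = 0.21925, 1.6646, 2.0932, 3.1304, 4.3540.
Z = Σ gᵢe^(−Eᵢ/kT) = 3·e^(−0.21925) + 1·e^(−1.6646) + 4·e^(−2.0932) + 3·e^(−3.1304) + 3·e^(−4.3540) = 2.4094 + 0.18927 + 0.49317 + 0.13110 + 0.038566 = 3.2615.
F = −kT ln Z = −0.161 × ln(3.2615) = −0.161 × 1.1822 = -0.190 eV.

-0.190 eV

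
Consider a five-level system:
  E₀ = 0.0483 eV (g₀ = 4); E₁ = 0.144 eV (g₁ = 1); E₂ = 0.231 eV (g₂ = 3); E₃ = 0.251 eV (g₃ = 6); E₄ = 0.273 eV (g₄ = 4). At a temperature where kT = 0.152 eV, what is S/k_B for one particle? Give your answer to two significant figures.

Eᵢ/kT = 0.3178, 0.9474, 1.520, 1.651, 1.796.
Z = Σ gᵢe^(−Eᵢ/kT) = 4·e^(−0.3178) + 1·e^(−0.9474) + 3·e^(−1.520) + 6·e^(−1.651) + 4·e^(−1.796) = 2.911 + 0.3877 + 0.6561 + 1.151 + 0.6638 = 5.770.
⟨E⟩ = Σ EᵢPᵢ = 0.1418 eV.
S/k_B = ln Z + ⟨E⟩/kT = ln(5.770) + 0.1418/0.152 = 1.753 + 0.9329 = 2.7.

2.7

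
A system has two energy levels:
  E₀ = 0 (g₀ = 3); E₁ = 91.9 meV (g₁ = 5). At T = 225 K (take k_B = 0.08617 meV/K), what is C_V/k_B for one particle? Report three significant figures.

k_BT = 0.08617 × 225 K = 19.388 meV.
Eᵢ/kT = 0, 4.7400.
Z = Σ gᵢe^(−Eᵢ/kT) = 3·e^(−0) + 5·e^(−4.7400) = 3.0000 + 0.043693 = 3.0437.
⟨E⟩ = 1.3192 meV, ⟨E²⟩ = 121.24 meV².
C_V/k_B = (⟨E²⟩ − ⟨E⟩²)/(kT)² = (121.24 − 1.7403)/375.89 = 0.318.

0.318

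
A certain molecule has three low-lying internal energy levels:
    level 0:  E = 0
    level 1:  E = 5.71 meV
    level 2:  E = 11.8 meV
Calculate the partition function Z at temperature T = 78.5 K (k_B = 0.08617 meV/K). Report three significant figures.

k_BT = 0.08617 × 78.5 K = 6.7643 meV.
Eᵢ/kT = 0, 0.84414, 1.7445.
Z = Σ e^(−Eᵢ/kT) = e^(−0) + e^(−0.84414) + e^(−1.7445) = 1.0000 + 0.42993 + 0.17473 = 1.6047.

Z = 1.60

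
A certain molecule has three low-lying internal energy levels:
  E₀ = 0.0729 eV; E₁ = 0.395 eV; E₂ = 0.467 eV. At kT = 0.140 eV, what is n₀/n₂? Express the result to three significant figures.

n₀/n₂ = exp[−(E₀−E₂)/kT] = exp(−(-0.3941 eV)/(0.140 eV)) = exp(2.8150) = 16.7.

16.7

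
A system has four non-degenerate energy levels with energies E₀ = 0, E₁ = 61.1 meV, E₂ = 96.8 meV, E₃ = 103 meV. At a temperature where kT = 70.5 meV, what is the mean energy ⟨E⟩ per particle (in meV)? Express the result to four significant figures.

38.88 meV

Eᵢ/kT = 0, 0.866667, 1.37305, 1.46099.
Z = Σ e^(−Eᵢ/kT) = e^(−0) + e^(−0.866667) + e^(−1.37305) + e^(−1.46099) = 1.00000 + 0.420350 + 0.253333 + 0.232006 = 1.90569.
⟨E⟩ = Σ Eᵢ e^(−Eᵢ/kT) / Z = (0·1.00000 + 61.1·0.420350 + 96.8·0.253333 + 103·0.232006) / 1.90569 = 38.88 meV.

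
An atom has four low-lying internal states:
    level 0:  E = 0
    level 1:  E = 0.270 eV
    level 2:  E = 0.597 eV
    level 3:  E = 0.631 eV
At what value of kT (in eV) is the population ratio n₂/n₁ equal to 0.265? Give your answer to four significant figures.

0.2462 eV

n₂/n₁ = exp[−(E₂−E₁)/kT] = 0.265.
⇒ (E₂−E₁)/kT = ln(1/0.265) = ln(3.77358) = 1.32802.
kT = 0.327 eV / 1.32802 = 0.2462 eV.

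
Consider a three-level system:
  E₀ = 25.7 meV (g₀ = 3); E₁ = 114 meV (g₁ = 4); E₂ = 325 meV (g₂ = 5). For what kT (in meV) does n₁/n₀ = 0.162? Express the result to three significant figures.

41.9 meV

n₁/n₀ = (g₁/g₀) exp[−(E₁−E₀)/kT] = 0.162.
⇒ (E₁−E₀)/kT = ln((4/3)/0.162) = ln(8.2305) = 2.1078.
kT = 88.3 meV / 2.1078 = 41.9 meV.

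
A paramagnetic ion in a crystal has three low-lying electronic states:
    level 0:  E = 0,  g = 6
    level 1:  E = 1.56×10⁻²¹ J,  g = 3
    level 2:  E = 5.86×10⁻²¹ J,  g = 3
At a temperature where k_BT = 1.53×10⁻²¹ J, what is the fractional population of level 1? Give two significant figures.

Eᵢ/kT = 0, 1.020, 3.830.
Z = Σ gᵢe^(−Eᵢ/kT) = 6·e^(−0) + 3·e^(−1.020) + 3·e^(−3.830) = 6.000 + 1.082 + 0.06513 = 7.147.
P₁ = g₁ e^(−E₁/kT) / Z = 1.082/7.147 = 0.15.

0.15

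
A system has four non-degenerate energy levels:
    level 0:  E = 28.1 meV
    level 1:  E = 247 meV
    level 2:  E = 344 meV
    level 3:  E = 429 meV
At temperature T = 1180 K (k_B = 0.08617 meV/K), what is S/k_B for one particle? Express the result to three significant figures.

k_BT = 0.08617 × 1180 K = 101.68 meV.
Eᵢ/kT = 0.27636, 2.4292, 3.3832, 4.2191.
Z = Σ e^(−Eᵢ/kT) = e^(−0.27636) + e^(−2.4292) + e^(−3.3832) + e^(−4.2191) = 0.75854 + 0.088107 + 0.033939 + 0.014712 = 0.89530.
⟨E⟩ = Σ EᵢPᵢ = 68.205 meV.
S/k_B = ln Z + ⟨E⟩/kT = ln(0.89530) + 68.205/101.68 = -0.11060 + 0.67078 = 0.560.

0.560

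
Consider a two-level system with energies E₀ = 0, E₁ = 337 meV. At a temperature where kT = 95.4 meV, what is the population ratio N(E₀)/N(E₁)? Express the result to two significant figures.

34

n₀/n₁ = exp[−(E₀−E₁)/kT] = exp(−(-337 meV)/(95.4 meV)) = exp(3.532) = 34.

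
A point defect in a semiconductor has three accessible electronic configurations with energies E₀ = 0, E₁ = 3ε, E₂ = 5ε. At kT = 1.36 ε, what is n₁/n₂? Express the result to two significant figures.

n₁/n₂ = exp[−(E₁−E₂)/kT] = exp(−(-2ε)/(1.36ε)) = exp(1.471) = 4.4.

4.4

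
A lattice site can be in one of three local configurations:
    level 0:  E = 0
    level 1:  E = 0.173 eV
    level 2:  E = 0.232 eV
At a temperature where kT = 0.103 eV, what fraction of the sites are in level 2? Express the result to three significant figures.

Eᵢ/kT = 0, 1.6796, 2.2524.
Z = Σ e^(−Eᵢ/kT) = e^(−0) + e^(−1.6796) + e^(−2.2524) = 1.0000 + 0.18645 + 0.10515 = 1.2916.
P₂ = e^(−E₂/kT) / Z = 0.10515/1.2916 = 0.0814.

0.0814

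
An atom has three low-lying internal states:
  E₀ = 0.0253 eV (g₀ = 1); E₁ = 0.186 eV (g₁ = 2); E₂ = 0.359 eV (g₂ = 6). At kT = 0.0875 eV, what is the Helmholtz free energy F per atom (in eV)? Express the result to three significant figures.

Eᵢ/kT = 0.28914, 2.1257, 4.1029.
Z = Σ gᵢe^(−Eᵢ/kT) = 1·e^(−0.28914) + 2·e^(−2.1257) + 6·e^(−4.1029) = 0.74891 + 0.23870 + 0.099148 = 1.0868.
F = −kT ln Z = −0.0875 × ln(1.0868) = −0.0875 × 0.083238 = -0.00728 eV.

-0.00728 eV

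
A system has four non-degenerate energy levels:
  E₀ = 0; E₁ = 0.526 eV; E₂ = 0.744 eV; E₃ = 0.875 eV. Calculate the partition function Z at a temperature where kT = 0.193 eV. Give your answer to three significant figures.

Z = 1.10

Eᵢ/kT = 0, 2.7254, 3.8549, 4.5337.
Z = Σ e^(−Eᵢ/kT) = e^(−0) + e^(−2.7254) + e^(−3.8549) + e^(−4.5337) = 1.0000 + 0.065520 + 0.021176 + 0.010741 = 1.0974.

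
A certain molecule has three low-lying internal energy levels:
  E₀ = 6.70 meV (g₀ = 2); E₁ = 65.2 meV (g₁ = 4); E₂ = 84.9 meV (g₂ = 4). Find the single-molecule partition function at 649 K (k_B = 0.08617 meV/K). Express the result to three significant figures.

k_BT = 0.08617 × 649 K = 55.924 meV.
Eᵢ/kT = 0.11981, 1.1659, 1.5181.
Z = Σ gᵢe^(−Eᵢ/kT) = 2·e^(−0.11981) + 4·e^(−1.1659) + 4·e^(−1.5181) = 1.7742 + 1.2466 + 0.87651 = 3.8973.

Z = 3.90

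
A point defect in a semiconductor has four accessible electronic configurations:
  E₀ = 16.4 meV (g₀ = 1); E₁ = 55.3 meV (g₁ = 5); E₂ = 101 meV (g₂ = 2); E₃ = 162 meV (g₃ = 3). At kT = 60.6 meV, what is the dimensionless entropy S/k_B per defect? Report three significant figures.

Eᵢ/kT = 0.27063, 0.91254, 1.6667, 2.6733.
Z = Σ gᵢe^(−Eᵢ/kT) = 1·e^(−0.27063) + 5·e^(−0.91254) + 2·e^(−1.6667) + 3·e^(−2.6733) = 0.76290 + 2.0075 + 0.37774 + 0.20707 = 3.3552.
⟨E⟩ = Σ EᵢPᵢ = 58.185 meV.
S/k_B = ln Z + ⟨E⟩/kT = ln(3.3552) + 58.185/60.6 = 1.2105 + 0.96015 = 2.17.

2.17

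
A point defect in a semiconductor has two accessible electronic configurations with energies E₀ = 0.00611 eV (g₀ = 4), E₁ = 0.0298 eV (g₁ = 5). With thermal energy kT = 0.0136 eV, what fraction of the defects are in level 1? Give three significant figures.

Eᵢ/kT = 0.44926, 2.1912.
Z = Σ gᵢe^(−Eᵢ/kT) = 4·e^(−0.44926) + 5·e^(−2.1912) = 2.5524 + 0.55891 = 3.1113.
P₁ = g₁ e^(−E₁/kT) / Z = 0.55891/3.1113 = 0.180.

0.180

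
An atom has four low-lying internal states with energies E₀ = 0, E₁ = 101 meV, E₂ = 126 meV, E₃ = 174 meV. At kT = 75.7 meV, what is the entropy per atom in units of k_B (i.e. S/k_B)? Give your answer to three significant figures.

1.02

Eᵢ/kT = 0, 1.3342, 1.6645, 2.2985.
Z = Σ e^(−Eᵢ/kT) = e^(−0) + e^(−1.3342) + e^(−1.6645) + e^(−2.2985) = 1.0000 + 0.26337 + 0.18929 + 0.10041 = 1.5531.
⟨E⟩ = Σ EᵢPᵢ = 43.733 meV.
S/k_B = ln Z + ⟨E⟩/kT = ln(1.5531) + 43.733/75.7 = 0.44025 + 0.57771 = 1.02.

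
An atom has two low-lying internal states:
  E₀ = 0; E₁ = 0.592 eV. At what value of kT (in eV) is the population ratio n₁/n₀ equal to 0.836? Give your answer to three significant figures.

n₁/n₀ = exp[−(E₁−E₀)/kT] = 0.836.
⇒ (E₁−E₀)/kT = ln(1/0.836) = ln(1.1962) = 0.17915.
kT = 0.592 eV / 0.17915 = 3.30 eV.

3.30 eV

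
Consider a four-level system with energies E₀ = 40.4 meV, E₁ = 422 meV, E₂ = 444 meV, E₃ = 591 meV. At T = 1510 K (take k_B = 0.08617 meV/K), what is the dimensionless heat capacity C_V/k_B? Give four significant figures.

k_BT = 0.08617 × 1510 K = 130.117 meV.
Eᵢ/kT = 0.310490, 3.24323, 3.41231, 4.54207.
Z = Σ e^(−Eᵢ/kT) = e^(−0.310490) + e^(−3.24323) + e^(−3.41231) + e^(−4.54207) = 0.733088 + 0.0390376 + 0.0329650 + 0.0106513 = 0.815742.
⟨E⟩ = 82.1608 meV, ⟨E²⟩ = 22516.2 meV².
C_V/k_B = (⟨E²⟩ − ⟨E⟩²)/(kT)² = (22516.2 − 6750.40)/16930.4 = 0.9312.

0.9312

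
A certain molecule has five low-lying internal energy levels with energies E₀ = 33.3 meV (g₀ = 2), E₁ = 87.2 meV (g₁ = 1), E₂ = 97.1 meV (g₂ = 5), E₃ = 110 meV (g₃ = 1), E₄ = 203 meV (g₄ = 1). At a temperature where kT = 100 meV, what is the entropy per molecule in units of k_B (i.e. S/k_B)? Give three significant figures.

Eᵢ/kT = 0.33300, 0.87200, 0.97100, 1.1000, 2.0300.
Z = Σ gᵢe^(−Eᵢ/kT) = 2·e^(−0.33300) + 1·e^(−0.87200) + 5·e^(−0.97100) + 1·e^(−1.1000) + 1·e^(−2.0300) = 1.4335 + 0.41811 + 1.8935 + 0.33287 + 0.13134 = 4.2093.
⟨E⟩ = Σ EᵢPᵢ = 78.714 meV.
S/k_B = ln Z + ⟨E⟩/kT = ln(4.2093) + 78.714/100 = 1.4373 + 0.78714 = 2.22.

2.22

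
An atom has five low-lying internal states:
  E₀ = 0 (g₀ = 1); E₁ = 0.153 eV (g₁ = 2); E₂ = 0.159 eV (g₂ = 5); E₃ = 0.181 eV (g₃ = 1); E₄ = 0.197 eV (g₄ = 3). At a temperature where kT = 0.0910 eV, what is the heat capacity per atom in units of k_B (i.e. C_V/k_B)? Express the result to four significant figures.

Eᵢ/kT = 0, 1.68132, 1.74725, 1.98901, 2.16484.
Z = Σ gᵢe^(−Eᵢ/kT) = 1·e^(−0) + 2·e^(−1.68132) + 5·e^(−1.74725) + 1·e^(−1.98901) + 3·e^(−2.16484) = 1.00000 + 0.372256 + 0.871262 + 0.136831 + 0.344305 = 2.72465.
⟨E⟩ = 0.105731 eV, ⟨E²⟩ = 0.0178318 eV².
C_V/k_B = (⟨E²⟩ − ⟨E⟩²)/(kT)² = (0.0178318 − 0.0111790)/0.00828100 = 0.8034.

0.8034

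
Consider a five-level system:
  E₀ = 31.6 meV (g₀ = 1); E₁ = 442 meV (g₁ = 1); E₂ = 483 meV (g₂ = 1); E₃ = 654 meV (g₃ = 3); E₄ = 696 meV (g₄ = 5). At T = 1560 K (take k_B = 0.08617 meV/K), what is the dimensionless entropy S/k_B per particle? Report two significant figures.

k_BT = 0.08617 × 1560 K = 134.4 meV.
Eᵢ/kT = 0.2351, 3.289, 3.594, 4.866, 5.179.
Z = Σ gᵢe^(−Eᵢ/kT) = 1·e^(−0.2351) + 1·e^(−3.289) + 1·e^(−3.594) + 3·e^(−4.866) + 5·e^(−5.179) = 0.7905 + 0.03729 + 0.02749 + 0.02311 + 0.02817 = 0.9066.
⟨E⟩ = Σ EᵢPᵢ = 98.68 meV.
S/k_B = ln Z + ⟨E⟩/kT = ln(0.9066) + 98.68/134.4 = -0.09805 + 0.7342 = 0.64.

0.64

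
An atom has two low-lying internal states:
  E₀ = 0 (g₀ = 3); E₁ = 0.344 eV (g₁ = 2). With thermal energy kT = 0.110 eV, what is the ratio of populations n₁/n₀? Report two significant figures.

0.029

n₁/n₀ = (g₁/g₀) exp[−(E₁−E₀)/kT] = (2/3) × exp(−(0.344 eV)/(0.110 eV)) = (2/3) × exp(-3.127) = 0.029.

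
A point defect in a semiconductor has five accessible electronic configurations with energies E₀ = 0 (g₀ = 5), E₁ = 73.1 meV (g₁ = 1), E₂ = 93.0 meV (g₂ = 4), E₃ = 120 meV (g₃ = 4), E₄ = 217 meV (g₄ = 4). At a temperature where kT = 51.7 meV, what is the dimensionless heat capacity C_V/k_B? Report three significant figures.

0.733

Eᵢ/kT = 0, 1.4139, 1.7988, 2.3211, 4.1973.
Z = Σ gᵢe^(−Eᵢ/kT) = 5·e^(−0) + 1·e^(−1.4139) + 4·e^(−1.7988) + 4·e^(−2.3211) + 4·e^(−4.1973) = 5.0000 + 0.24319 + 0.66199 + 0.39266 + 0.060144 = 6.3580.
⟨E⟩ = 21.943 meV, ⟨E²⟩ = 2439.7 meV².
C_V/k_B = (⟨E²⟩ − ⟨E⟩²)/(kT)² = (2439.7 − 481.50)/2672.9 = 0.733.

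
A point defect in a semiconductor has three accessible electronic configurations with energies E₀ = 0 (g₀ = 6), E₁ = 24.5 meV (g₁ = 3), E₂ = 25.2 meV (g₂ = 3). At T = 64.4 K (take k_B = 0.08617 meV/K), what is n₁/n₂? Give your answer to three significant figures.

1.13

k_BT = 0.08617 × 64.4 K = 5.5493 meV.
n₁/n₂ = (g₁/g₂) exp[−(E₁−E₂)/kT] = (3/3) × exp(−(-0.7 meV)/(5.5493 meV)) = (3/3) × exp(0.12614) = 1.13.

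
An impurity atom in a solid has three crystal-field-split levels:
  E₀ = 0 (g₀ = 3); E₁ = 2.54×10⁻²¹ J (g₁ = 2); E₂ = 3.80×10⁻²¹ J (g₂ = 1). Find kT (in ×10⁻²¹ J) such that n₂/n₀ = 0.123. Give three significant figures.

3.81 ×10⁻²¹ J

n₂/n₀ = (g₂/g₀) exp[−(E₂−E₀)/kT] = 0.123.
⇒ (E₂−E₀)/kT = ln((1/3)/0.123) = ln(2.7100) = 0.99695.
kT = 3.80 ×10⁻²¹ J / 0.99695 = 3.81 ×10⁻²¹ J.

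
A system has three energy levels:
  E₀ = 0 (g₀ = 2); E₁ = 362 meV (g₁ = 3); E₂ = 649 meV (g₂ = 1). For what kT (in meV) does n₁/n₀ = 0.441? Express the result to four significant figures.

295.7 meV

n₁/n₀ = (g₁/g₀) exp[−(E₁−E₀)/kT] = 0.441.
⇒ (E₁−E₀)/kT = ln((3/2)/0.441) = ln(3.40136) = 1.22418.
kT = 362 meV / 1.22418 = 295.7 meV.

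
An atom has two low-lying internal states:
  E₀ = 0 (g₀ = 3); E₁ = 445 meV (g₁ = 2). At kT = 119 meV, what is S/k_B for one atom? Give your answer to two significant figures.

1.2

Eᵢ/kT = 0, 3.739.
Z = Σ gᵢe^(−Eᵢ/kT) = 3·e^(−0) + 2·e^(−3.739) = 3.000 + 0.04756 = 3.048.
⟨E⟩ = Σ EᵢPᵢ = 6.944 meV.
S/k_B = ln Z + ⟨E⟩/kT = ln(3.048) + 6.944/119 = 1.114 + 0.05835 = 1.2.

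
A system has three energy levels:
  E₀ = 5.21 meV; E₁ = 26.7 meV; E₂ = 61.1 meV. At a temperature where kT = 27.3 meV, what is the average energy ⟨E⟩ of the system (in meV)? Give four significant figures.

Eᵢ/kT = 0.190842, 0.978022, 2.23810.
Z = Σ e^(−Eᵢ/kT) = e^(−0.190842) + e^(−0.978022) + e^(−2.23810) = 0.826263 + 0.376054 + 0.106661 = 1.30898.
⟨E⟩ = Σ Eᵢ e^(−Eᵢ/kT) / Z = (5.21·0.826263 + 26.7·0.376054 + 61.1·0.106661) / 1.30898 = 15.94 meV.

15.94 meV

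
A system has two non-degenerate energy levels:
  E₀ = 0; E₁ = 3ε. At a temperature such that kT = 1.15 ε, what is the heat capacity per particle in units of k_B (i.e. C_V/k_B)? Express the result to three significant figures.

Eᵢ/kT = 0, 2.6087.
Z = Σ e^(−Eᵢ/kT) = e^(−0) + e^(−2.6087) = 1.0000 + 0.073630 = 1.0736.
⟨E⟩ = 0.20575 ε, ⟨E²⟩ = 0.61724 ε².
C_V/k_B = (⟨E²⟩ − ⟨E⟩²)/(kT)² = (0.61724 − 0.042333)/1.3225 = 0.435.

0.435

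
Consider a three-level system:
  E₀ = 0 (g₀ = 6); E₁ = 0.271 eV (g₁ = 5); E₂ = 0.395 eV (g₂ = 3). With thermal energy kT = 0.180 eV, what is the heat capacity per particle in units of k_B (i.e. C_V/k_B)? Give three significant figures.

0.450

Eᵢ/kT = 0, 1.5056, 2.1944.
Z = Σ gᵢe^(−Eᵢ/kT) = 6·e^(−0) + 5·e^(−1.5056) + 3·e^(−2.1944) = 6.0000 + 1.1094 + 0.33428 = 7.4437.
⟨E⟩ = 0.058128 eV, ⟨E²⟩ = 0.017952 eV².
C_V/k_B = (⟨E²⟩ − ⟨E⟩²)/(kT)² = (0.017952 − 0.0033789)/0.032400 = 0.450.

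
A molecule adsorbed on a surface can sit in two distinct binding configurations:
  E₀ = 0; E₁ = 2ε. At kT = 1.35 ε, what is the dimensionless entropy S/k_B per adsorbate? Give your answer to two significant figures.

Eᵢ/kT = 0, 1.481.
Z = Σ e^(−Eᵢ/kT) = e^(−0) + e^(−1.481) = 1.000 + 0.2274 = 1.227.
⟨E⟩ = Σ EᵢPᵢ = 0.3707 ε.
S/k_B = ln Z + ⟨E⟩/kT = ln(1.227) + 0.3707/1.35 = 0.2046 + 0.2746 = 0.48.

0.48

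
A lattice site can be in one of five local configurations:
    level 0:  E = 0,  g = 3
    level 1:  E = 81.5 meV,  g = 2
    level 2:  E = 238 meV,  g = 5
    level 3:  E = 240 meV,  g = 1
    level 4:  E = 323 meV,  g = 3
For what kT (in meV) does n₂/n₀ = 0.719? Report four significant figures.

283.1 meV

n₂/n₀ = (g₂/g₀) exp[−(E₂−E₀)/kT] = 0.719.
⇒ (E₂−E₀)/kT = ln((5/3)/0.719) = ln(2.31803) = 0.840718.
kT = 238 meV / 0.840718 = 283.1 meV.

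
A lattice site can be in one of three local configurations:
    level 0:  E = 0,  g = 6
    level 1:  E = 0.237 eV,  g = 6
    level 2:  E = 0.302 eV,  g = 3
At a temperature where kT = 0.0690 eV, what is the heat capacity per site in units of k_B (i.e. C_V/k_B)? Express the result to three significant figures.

Eᵢ/kT = 0, 3.4348, 4.3768.
Z = Σ gᵢe^(−Eᵢ/kT) = 6·e^(−0) + 6·e^(−3.4348) + 3·e^(−4.3768) = 6.0000 + 0.19339 + 0.037697 = 6.2311.
⟨E⟩ = 0.0091826 eV, ⟨E²⟩ = 0.0022950 eV².
C_V/k_B = (⟨E²⟩ − ⟨E⟩²)/(kT)² = (0.0022950 − 0.000084320)/0.0047610 = 0.464.

0.464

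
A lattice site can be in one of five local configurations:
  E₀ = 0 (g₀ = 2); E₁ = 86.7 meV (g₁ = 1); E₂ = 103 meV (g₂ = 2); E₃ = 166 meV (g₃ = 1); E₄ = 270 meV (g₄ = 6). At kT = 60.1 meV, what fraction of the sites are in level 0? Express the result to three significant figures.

0.733

Eᵢ/kT = 0, 1.4426, 1.7138, 2.7621, 4.4925.
Z = Σ gᵢe^(−Eᵢ/kT) = 2·e^(−0) + 1·e^(−1.4426) + 2·e^(−1.7138) + 1·e^(−2.7621) + 6·e^(−4.4925) = 2.0000 + 0.23631 + 0.36036 + 0.063159 + 0.067156 = 2.7270.
P₀ = g₀ e^(−E₀/kT) / Z = 2.0000/2.7270 = 0.733.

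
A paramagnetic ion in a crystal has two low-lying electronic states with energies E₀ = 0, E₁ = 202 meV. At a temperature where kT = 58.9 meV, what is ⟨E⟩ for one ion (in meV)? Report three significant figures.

Eᵢ/kT = 0, 3.4295.
Z = Σ e^(−Eᵢ/kT) = e^(−0) + e^(−3.4295) = 1.0000 + 0.032403 = 1.0324.
⟨E⟩ = Σ Eᵢ e^(−Eᵢ/kT) / Z = (0·1.0000 + 202·0.032403) / 1.0324 = 6.34 meV.

6.34 meV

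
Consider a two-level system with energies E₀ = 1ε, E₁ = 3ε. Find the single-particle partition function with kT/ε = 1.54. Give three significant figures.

Eᵢ/kT = 0.64935, 1.9481.
Z = Σ e^(−Eᵢ/kT) = e^(−0.64935) + e^(−1.9481) = 0.52239 + 0.14254 = 0.66493.

Z = 0.665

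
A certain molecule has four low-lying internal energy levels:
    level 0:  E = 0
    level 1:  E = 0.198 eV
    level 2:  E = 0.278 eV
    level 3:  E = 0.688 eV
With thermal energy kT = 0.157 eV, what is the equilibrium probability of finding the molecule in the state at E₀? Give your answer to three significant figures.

0.682

Eᵢ/kT = 0, 1.2611, 1.7707, 4.3822.
Z = Σ e^(−Eᵢ/kT) = e^(−0) + e^(−1.2611) + e^(−1.7707) + e^(−4.3822) = 1.0000 + 0.28334 + 0.17021 + 0.012498 = 1.4660.
P₀ = e^(−E₀/kT) / Z = 1.0000/1.4660 = 0.682.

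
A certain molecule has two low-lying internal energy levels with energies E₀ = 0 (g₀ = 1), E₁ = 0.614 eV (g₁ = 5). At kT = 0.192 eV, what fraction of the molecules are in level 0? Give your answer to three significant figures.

Eᵢ/kT = 0, 3.1979.
Z = Σ gᵢe^(−Eᵢ/kT) = 1·e^(−0) + 5·e^(−3.1979) = 1.0000 + 0.20424 = 1.2042.
P₀ = g₀ e^(−E₀/kT) / Z = 1.0000/1.2042 = 0.830.

0.830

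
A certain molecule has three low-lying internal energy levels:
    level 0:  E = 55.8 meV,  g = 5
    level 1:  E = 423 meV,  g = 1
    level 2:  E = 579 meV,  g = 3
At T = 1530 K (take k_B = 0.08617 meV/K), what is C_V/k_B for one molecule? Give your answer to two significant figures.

0.26

k_BT = 0.08617 × 1530 K = 131.8 meV.
Eᵢ/kT = 0.4234, 3.209, 4.393.
Z = Σ gᵢe^(−Eᵢ/kT) = 5·e^(−0.4234) + 1·e^(−3.209) + 3·e^(−4.393) = 3.274 + 0.04040 + 0.03709 = 3.351.
⟨E⟩ = 66.03 meV, ⟨E²⟩ = 8910 meV².
C_V/k_B = (⟨E²⟩ − ⟨E⟩²)/(kT)² = (8910 − 4360)/17370 = 0.26.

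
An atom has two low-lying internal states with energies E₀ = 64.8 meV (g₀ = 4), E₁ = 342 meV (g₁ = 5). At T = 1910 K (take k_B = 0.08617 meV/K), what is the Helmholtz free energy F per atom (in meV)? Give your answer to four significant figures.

k_BT = 0.08617 × 1910 K = 164.585 meV.
Eᵢ/kT = 0.393718, 2.07795.
Z = Σ gᵢe^(−Eᵢ/kT) = 4·e^(−0.393718) + 5·e^(−2.07795) = 2.69818 + 0.625933 = 3.32411.
F = −kT ln Z = −164.585 × ln(3.32411) = −164.585 × 1.20120 = -197.7 meV.

-197.7 meV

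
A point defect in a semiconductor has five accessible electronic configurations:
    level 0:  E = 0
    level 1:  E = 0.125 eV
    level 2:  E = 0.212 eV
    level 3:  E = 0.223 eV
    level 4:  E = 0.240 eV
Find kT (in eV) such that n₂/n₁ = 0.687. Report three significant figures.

n₂/n₁ = exp[−(E₂−E₁)/kT] = 0.687.
⇒ (E₂−E₁)/kT = ln(1/0.687) = ln(1.4556) = 0.37542.
kT = 0.087 eV / 0.37542 = 0.232 eV.

0.232 eV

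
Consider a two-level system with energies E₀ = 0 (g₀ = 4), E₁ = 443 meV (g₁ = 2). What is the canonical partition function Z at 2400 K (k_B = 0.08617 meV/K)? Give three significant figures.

k_BT = 0.08617 × 2400 K = 206.81 meV.
Eᵢ/kT = 0, 2.1421.
Z = Σ gᵢe^(−Eᵢ/kT) = 4·e^(−0) + 2·e^(−2.1421) = 4.0000 + 0.23482 = 4.2348.

Z = 4.23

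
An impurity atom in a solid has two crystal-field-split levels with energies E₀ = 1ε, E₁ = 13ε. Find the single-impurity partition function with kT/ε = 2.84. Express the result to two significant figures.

Z = 0.71

Eᵢ/kT = 0.3521, 4.577.
Z = Σ e^(−Eᵢ/kT) = e^(−0.3521) + e^(−4.577) = 0.7032 + 0.01029 = 0.7135.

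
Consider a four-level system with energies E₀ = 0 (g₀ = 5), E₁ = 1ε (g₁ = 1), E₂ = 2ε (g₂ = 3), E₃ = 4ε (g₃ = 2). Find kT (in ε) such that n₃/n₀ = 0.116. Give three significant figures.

n₃/n₀ = (g₃/g₀) exp[−(E₃−E₀)/kT] = 0.116.
⇒ (E₃−E₀)/kT = ln((2/5)/0.116) = ln(3.4483) = 1.2379.
kT = 4ε / 1.2379 = 3.23 ε.

3.23 ε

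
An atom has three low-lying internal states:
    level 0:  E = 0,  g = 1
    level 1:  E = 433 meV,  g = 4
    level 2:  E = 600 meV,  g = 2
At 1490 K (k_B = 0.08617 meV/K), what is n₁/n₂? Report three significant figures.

k_BT = 0.08617 × 1490 K = 128.39 meV.
n₁/n₂ = (g₁/g₂) exp[−(E₁−E₂)/kT] = (4/2) × exp(−(-167 meV)/(128.39 meV)) = (4/2) × exp(1.3007) = 7.34.

7.34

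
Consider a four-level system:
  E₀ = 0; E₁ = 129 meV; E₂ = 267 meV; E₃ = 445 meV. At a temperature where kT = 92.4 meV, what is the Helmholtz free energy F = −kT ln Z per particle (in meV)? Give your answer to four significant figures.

Eᵢ/kT = 0, 1.39610, 2.88961, 4.81602.
Z = Σ e^(−Eᵢ/kT) = e^(−0) + e^(−1.39610) + e^(−2.88961) + e^(−4.81602) = 1.00000 + 0.247561 + 0.0555979 + 0.00809896 = 1.31126.
F = −kT ln Z = −92.4 × ln(1.31126) = −92.4 × 0.270989 = -25.04 meV.

-25.04 meV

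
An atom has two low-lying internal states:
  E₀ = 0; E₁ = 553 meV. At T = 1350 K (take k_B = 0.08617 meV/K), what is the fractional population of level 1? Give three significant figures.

k_BT = 0.08617 × 1350 K = 116.33 meV.
Eᵢ/kT = 0, 4.7537.
Z = Σ e^(−Eᵢ/kT) = e^(−0) + e^(−4.7537) = 1.0000 + 0.0086197 = 1.0086.
P₁ = e^(−E₁/kT) / Z = 0.0086197/1.0086 = 0.00855.

0.00855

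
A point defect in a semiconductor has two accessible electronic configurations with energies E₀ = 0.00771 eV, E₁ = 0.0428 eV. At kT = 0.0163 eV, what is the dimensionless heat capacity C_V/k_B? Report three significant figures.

Eᵢ/kT = 0.47301, 2.6258.
Z = Σ e^(−Eᵢ/kT) = e^(−0.47301) + e^(−2.6258) = 0.62312 + 0.072382 = 0.69550.
⟨E⟩ = 0.011362 eV, ⟨E²⟩ = 0.00024390 eV².
C_V/k_B = (⟨E²⟩ − ⟨E⟩²)/(kT)² = (0.00024390 − 0.00012910)/0.00026569 = 0.432.

0.432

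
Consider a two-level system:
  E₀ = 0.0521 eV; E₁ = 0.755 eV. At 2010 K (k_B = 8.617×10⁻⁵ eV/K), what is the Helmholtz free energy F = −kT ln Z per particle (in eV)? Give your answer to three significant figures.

0.0491 eV

k_BT = 8.617×10⁻⁵ × 2010 K = 0.17320 eV.
Eᵢ/kT = 0.30081, 4.3591.
Z = Σ e^(−Eᵢ/kT) = e^(−0.30081) + e^(−4.3591) = 0.74022 + 0.012790 = 0.75301.
F = −kT ln Z = −0.17320 × ln(0.75301) = −0.17320 × -0.28368 = 0.0491 eV.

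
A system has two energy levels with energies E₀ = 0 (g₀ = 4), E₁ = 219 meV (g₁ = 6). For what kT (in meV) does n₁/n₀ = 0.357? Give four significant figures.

152.6 meV

n₁/n₀ = (g₁/g₀) exp[−(E₁−E₀)/kT] = 0.357.
⇒ (E₁−E₀)/kT = ln((6/4)/0.357) = ln(4.20168) = 1.43548.
kT = 219 meV / 1.43548 = 152.6 meV.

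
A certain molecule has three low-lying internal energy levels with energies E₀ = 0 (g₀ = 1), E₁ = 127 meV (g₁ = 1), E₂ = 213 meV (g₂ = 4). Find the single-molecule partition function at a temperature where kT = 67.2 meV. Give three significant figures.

Eᵢ/kT = 0, 1.8899, 3.1696.
Z = Σ gᵢe^(−Eᵢ/kT) = 1·e^(−0) + 1·e^(−1.8899) + 4·e^(−3.1696) = 1.0000 + 0.15109 + 0.16808 = 1.3192.

Z = 1.32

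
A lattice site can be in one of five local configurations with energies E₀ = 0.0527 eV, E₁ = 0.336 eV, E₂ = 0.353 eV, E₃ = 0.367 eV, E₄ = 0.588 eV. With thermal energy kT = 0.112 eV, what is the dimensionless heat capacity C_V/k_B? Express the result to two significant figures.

1.1

Eᵢ/kT = 0.4705, 3.000, 3.152, 3.277, 5.250.
Z = Σ e^(−Eᵢ/kT) = e^(−0.4705) + e^(−3.000) + e^(−3.152) + e^(−3.277) + e^(−5.250) = 0.6247 + 0.04979 + 0.04277 + 0.03774 + 0.005248 = 0.7602.
⟨E⟩ = 0.1075 eV, ⟨E²⟩ = 0.02576 eV².
C_V/k_B = (⟨E²⟩ − ⟨E⟩²)/(kT)² = (0.02576 − 0.01156)/0.01254 = 1.1.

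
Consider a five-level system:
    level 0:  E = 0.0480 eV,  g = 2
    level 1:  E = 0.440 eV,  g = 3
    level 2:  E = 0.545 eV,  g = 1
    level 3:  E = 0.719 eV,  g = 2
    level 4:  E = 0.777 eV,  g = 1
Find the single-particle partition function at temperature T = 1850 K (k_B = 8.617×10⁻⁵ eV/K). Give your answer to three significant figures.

Z = 1.73

k_BT = 8.617×10⁻⁵ × 1850 K = 0.15941 eV.
Eᵢ/kT = 0.30111, 2.7602, 3.4189, 4.5104, 4.8742.
Z = Σ gᵢe^(−Eᵢ/kT) = 2·e^(−0.30111) + 3·e^(−2.7602) + 1·e^(−3.4189) + 2·e^(−4.5104) + 1·e^(−4.8742) = 1.4800 + 0.18984 + 0.032748 + 0.021988 + 0.0076412 = 1.7322.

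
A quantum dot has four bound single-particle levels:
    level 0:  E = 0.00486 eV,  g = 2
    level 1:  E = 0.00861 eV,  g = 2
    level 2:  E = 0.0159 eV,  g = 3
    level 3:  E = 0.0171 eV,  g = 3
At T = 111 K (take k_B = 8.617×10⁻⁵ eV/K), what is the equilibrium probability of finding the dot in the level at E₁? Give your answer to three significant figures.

0.263

k_BT = 8.617×10⁻⁵ × 111 K = 0.0095649 eV.
Eᵢ/kT = 0.50811, 0.90017, 1.6623, 1.7878.
Z = Σ gᵢe^(−Eᵢ/kT) = 2·e^(−0.50811) + 2·e^(−0.90017) + 3·e^(−1.6623) + 3·e^(−1.7878) = 1.2033 + 0.81300 + 0.56911 + 0.50198 = 3.0874.
P₁ = g₁ e^(−E₁/kT) / Z = 0.81300/3.0874 = 0.263.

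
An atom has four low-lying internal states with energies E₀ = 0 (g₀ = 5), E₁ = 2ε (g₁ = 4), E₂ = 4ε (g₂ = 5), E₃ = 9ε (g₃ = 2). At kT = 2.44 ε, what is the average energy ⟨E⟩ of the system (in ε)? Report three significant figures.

Eᵢ/kT = 0, 0.81967, 1.6393, 3.6885.
Z = Σ gᵢe^(−Eᵢ/kT) = 5·e^(−0) + 4·e^(−0.81967) + 5·e^(−1.6393) + 2·e^(−3.6885) = 5.0000 + 1.7623 + 0.97058 + 0.050019 = 7.7829.
⟨E⟩ = Σ Eᵢ gᵢe^(−Eᵢ/kT) / Z = (0·5.0000 + 2·1.7623 + 4·0.97058 + 9·0.050019) / 7.7829 = 1.01 ε.

1.01 ε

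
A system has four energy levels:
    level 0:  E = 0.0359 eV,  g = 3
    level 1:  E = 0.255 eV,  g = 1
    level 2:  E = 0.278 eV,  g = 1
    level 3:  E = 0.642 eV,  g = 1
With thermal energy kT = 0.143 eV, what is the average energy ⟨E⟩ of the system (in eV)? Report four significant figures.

0.06537 eV

Eᵢ/kT = 0.251049, 1.78322, 1.94406, 4.48951.
Z = Σ gᵢe^(−Eᵢ/kT) = 3·e^(−0.251049) + 1·e^(−1.78322) + 1·e^(−1.94406) + 1·e^(−4.48951) = 2.33395 + 0.168096 + 0.143122 + 0.0112261 = 2.65639.
⟨E⟩ = Σ Eᵢ gᵢe^(−Eᵢ/kT) / Z = (0.0359·2.33395 + 0.255·0.168096 + 0.278·0.143122 + 0.642·0.0112261) / 2.65639 = 0.06537 eV.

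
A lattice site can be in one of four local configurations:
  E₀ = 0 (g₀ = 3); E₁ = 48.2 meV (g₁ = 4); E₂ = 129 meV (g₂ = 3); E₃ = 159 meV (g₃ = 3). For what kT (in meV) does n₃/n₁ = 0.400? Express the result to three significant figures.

176 meV

n₃/n₁ = (g₃/g₁) exp[−(E₃−E₁)/kT] = 0.400.
⇒ (E₃−E₁)/kT = ln((3/4)/0.400) = ln(1.8750) = 0.62861.
kT = 110.8 meV / 0.62861 = 176 meV.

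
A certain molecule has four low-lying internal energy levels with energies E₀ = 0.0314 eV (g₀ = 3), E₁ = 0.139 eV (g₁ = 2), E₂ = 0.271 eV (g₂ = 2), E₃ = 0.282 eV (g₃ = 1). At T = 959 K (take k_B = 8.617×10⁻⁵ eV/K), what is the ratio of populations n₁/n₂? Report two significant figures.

4.9

k_BT = 8.617×10⁻⁵ × 959 K = 0.08264 eV.
n₁/n₂ = (g₁/g₂) exp[−(E₁−E₂)/kT] = (2/2) × exp(−(-0.132 eV)/(0.08264 eV)) = (2/2) × exp(1.597) = 4.9.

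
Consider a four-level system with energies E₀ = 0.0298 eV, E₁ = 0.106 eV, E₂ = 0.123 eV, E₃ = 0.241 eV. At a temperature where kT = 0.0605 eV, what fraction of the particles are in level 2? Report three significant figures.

Eᵢ/kT = 0.49256, 1.7521, 2.0331, 3.9835.
Z = Σ e^(−Eᵢ/kT) = e^(−0.49256) + e^(−1.7521) + e^(−2.0331) + e^(−3.9835) = 0.61106 + 0.17341 + 0.13093 + 0.018620 = 0.93402.
P₂ = e^(−E₂/kT) / Z = 0.13093/0.93402 = 0.140.

0.140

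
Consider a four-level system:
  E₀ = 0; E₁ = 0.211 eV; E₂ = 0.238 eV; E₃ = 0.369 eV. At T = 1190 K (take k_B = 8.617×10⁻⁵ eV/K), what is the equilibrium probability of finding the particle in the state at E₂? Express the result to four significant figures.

0.07833

k_BT = 8.617×10⁻⁵ × 1190 K = 0.102542 eV.
Eᵢ/kT = 0, 2.05769, 2.32100, 3.59853.
Z = Σ e^(−Eᵢ/kT) = e^(−0) + e^(−2.05769) + e^(−2.32100) + e^(−3.59853) = 1.00000 + 0.127749 + 0.0981754 + 0.0273639 = 1.25329.
P₂ = e^(−E₂/kT) / Z = 0.0981754/1.25329 = 0.07833.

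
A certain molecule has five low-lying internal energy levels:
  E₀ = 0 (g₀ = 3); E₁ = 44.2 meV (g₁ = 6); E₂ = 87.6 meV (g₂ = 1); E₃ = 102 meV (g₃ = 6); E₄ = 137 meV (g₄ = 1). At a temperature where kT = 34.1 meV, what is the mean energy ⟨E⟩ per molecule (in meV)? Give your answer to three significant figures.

22.3 meV

Eᵢ/kT = 0, 1.2962, 2.5689, 2.9912, 4.0176.
Z = Σ gᵢe^(−Eᵢ/kT) = 3·e^(−0) + 6·e^(−1.2962) + 1·e^(−2.5689) + 6·e^(−2.9912) + 1·e^(−4.0176) = 3.0000 + 1.6414 + 0.076620 + 0.30136 + 0.017996 = 5.0374.
⟨E⟩ = Σ Eᵢ gᵢe^(−Eᵢ/kT) / Z = (0·3.0000 + 44.2·1.6414 + 87.6·0.076620 + 102·0.30136 + 137·0.017996) / 5.0374 = 22.3 meV.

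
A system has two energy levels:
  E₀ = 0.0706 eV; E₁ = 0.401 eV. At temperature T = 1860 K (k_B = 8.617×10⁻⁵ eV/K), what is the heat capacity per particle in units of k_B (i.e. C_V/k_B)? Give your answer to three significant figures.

0.426

k_BT = 8.617×10⁻⁵ × 1860 K = 0.16028 eV.
Eᵢ/kT = 0.44048, 2.5019.
Z = Σ e^(−Eᵢ/kT) = e^(−0.44048) + e^(−2.5019) = 0.64373 + 0.081929 = 0.72566.
⟨E⟩ = 0.10790 eV, ⟨E²⟩ = 0.022576 eV².
C_V/k_B = (⟨E²⟩ − ⟨E⟩²)/(kT)² = (0.022576 − 0.011642)/0.025690 = 0.426.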